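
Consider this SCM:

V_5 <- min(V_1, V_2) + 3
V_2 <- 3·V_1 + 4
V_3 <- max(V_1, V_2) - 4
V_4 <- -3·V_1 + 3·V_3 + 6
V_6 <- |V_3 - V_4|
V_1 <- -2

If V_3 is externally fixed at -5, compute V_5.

1

do(V_3=-5) replaces the equation V_3 <- max(V_1, V_2) - 4 with the constant V_3 = -5.
V_5 is not downstream of the intervention, so its value is determined by the original equations.
V_2 = 3·V_1 + 4  [with V_1=-2]  = -2
V_5 = min(V_1, V_2) + 3  [with V_1=-2, V_2=-2]  = 1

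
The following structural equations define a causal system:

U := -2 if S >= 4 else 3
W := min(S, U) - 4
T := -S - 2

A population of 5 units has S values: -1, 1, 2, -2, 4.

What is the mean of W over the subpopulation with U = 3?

-4

Conditioning on U=3 selects the 4 unit(s) with S ∈ {-1, 1, 2, -2}. Their W values: -5, -3, -2, -6. Mean = -4.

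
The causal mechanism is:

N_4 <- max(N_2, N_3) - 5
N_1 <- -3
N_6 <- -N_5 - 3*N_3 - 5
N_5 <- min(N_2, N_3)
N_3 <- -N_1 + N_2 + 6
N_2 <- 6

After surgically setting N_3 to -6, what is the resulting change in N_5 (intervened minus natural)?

-12

do(N_3=-6) replaces the equation N_3 <- -N_1 + N_2 + 6 with the constant N_3 = -6.
N_5 = min(N_2, N_3)  [with N_2=6, N_3=-6]  = -6
Without intervention: N_3 = -N_1 + N_2 + 6  [with N_1=-3, N_2=6]  = 15; N_5 = min(N_2, N_3)  [with N_2=6, N_3=15]  = 6.
Change = -6 − 6 = -12.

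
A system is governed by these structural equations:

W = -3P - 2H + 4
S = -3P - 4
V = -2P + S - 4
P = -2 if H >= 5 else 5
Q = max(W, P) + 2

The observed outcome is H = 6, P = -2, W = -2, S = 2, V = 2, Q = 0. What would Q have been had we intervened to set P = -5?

9

Under do(P=-5), the mechanism P = -2 if H >= 5 else 5 is discarded; P is fixed at -5.
W = -3P - 2H + 4  [with P=-5, H=6]  = 7
Q = max(W, P) + 2  [with W=7, P=-5]  = 9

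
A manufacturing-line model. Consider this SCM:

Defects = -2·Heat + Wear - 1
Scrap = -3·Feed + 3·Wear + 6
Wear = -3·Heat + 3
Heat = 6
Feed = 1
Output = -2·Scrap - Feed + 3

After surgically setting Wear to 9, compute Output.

-58

The intervention breaks the incoming arrows to Wear: Wear = -3·Heat + 3 no longer applies, and Wear = 9.
Scrap = -3·Feed + 3·Wear + 6  [with Feed=1, Wear=9]  = 30
Output = -2·Scrap - Feed + 3  [with Scrap=30, Feed=1]  = -58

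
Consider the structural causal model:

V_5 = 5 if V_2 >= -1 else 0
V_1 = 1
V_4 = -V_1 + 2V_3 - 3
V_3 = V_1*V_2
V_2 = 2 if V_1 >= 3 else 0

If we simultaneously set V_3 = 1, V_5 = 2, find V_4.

-2

The joint intervention fixes V_3 = 1, V_5 = 2, removing each variable's own equation.
V_4 = -V_1 + 2V_3 - 3  [with V_1=1, V_3=1]  = -2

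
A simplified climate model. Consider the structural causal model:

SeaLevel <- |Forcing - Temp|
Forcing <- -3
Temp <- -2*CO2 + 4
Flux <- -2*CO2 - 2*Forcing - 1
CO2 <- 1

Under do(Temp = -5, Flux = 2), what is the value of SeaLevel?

2

The joint intervention fixes Temp = -5, Flux = 2, removing each variable's own equation.
SeaLevel = |Forcing - Temp|  [with Forcing=-3, Temp=-5]  = 2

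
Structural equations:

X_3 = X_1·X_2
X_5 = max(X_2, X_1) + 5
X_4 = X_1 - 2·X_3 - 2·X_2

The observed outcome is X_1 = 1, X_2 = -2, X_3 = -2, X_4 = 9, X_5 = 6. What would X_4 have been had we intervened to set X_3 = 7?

-9

The intervention breaks the incoming arrows to X_3: X_3 = X_1·X_2 no longer applies, and X_3 = 7.
X_4 = X_1 - 2·X_3 - 2·X_2  [with X_1=1, X_3=7, X_2=-2]  = -9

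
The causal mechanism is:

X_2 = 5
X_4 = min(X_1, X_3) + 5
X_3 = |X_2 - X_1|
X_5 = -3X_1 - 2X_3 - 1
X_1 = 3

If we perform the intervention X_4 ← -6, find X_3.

Under do(X_4=-6), the mechanism X_4 = min(X_1, X_3) + 5 is discarded; X_4 is fixed at -6.
Since X_3 is not a descendant of the intervened variable, it is unaffected.
X_3 = |X_2 - X_1|  [with X_2=5, X_1=3]  = 2

2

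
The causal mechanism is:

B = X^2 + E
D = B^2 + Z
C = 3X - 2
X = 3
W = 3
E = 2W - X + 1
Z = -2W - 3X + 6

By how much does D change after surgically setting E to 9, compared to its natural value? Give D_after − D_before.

155

The intervention breaks the incoming arrows to E: E = 2W - X + 1 no longer applies, and E = 9.
Z = -2W - 3X + 6  [with W=3, X=3]  = -9
B = X^2 + E  [with X=3, E=9]  = 18
D = B^2 + Z  [with B=18, Z=-9]  = 315
Without intervention: Z = -2W - 3X + 6  [with W=3, X=3]  = -9; E = 2W - X + 1  [with W=3, X=3]  = 4; B = X^2 + E  [with X=3, E=4]  = 13; D = B^2 + Z  [with B=13, Z=-9]  = 160.
Change = 315 − 160 = 155.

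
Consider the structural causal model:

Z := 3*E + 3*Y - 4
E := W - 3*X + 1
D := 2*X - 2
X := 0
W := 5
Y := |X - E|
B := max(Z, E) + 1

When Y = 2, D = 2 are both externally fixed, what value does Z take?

20

Setting Y = 2, D = 2 by intervention discards those variables' equations.
E = W - 3*X + 1  [with W=5, X=0]  = 6
Z = 3*E + 3*Y - 4  [with E=6, Y=2]  = 20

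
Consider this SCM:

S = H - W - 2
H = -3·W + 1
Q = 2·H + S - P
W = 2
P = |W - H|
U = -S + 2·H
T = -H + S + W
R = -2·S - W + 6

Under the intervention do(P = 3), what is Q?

The intervention breaks the incoming arrows to P: P = |W - H| no longer applies, and P = 3.
H = -3·W + 1  [with W=2]  = -5
S = H - W - 2  [with H=-5, W=2]  = -9
Q = 2·H + S - P  [with H=-5, S=-9, P=3]  = -22

-22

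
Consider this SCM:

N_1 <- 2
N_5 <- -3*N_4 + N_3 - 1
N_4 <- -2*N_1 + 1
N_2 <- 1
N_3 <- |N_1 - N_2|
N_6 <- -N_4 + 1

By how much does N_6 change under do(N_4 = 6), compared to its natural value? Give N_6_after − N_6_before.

Under do(N_4=6), the mechanism N_4 <- -2*N_1 + 1 is discarded; N_4 is fixed at 6.
N_6 = -N_4 + 1  [with N_4=6]  = -5
Without intervention: N_4 = -2*N_1 + 1  [with N_1=2]  = -3; N_6 = -N_4 + 1  [with N_4=-3]  = 4.
Change = -5 − 4 = -9.

-9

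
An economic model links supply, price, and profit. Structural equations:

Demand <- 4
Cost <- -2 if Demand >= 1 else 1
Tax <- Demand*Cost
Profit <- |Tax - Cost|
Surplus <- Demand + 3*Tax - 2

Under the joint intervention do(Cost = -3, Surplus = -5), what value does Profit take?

The joint intervention fixes Cost = -3, Surplus = -5, removing each variable's own equation.
Tax = Demand*Cost  [with Demand=4, Cost=-3]  = -12
Profit = |Tax - Cost|  [with Tax=-12, Cost=-3]  = 9

9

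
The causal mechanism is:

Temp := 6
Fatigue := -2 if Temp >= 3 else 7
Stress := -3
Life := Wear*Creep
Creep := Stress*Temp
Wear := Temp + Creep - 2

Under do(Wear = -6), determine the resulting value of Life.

108

Under do(Wear=-6), the mechanism Wear := Temp + Creep - 2 is discarded; Wear is fixed at -6.
Creep = Stress*Temp  [with Stress=-3, Temp=6]  = -18
Life = Wear*Creep  [with Wear=-6, Creep=-18]  = 108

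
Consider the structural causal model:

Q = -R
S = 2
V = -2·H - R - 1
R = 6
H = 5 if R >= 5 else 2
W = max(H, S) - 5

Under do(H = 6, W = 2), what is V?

-19

The joint intervention fixes H = 6, W = 2, removing each variable's own equation.
V = -2·H - R - 1  [with H=6, R=6]  = -19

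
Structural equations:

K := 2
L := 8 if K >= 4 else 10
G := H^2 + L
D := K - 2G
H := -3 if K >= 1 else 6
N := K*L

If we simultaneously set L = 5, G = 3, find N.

10

Under do(L = 5, G = 3), each intervened variable's structural equation is replaced by its fixed value.
N = K*L  [with K=2, L=5]  = 10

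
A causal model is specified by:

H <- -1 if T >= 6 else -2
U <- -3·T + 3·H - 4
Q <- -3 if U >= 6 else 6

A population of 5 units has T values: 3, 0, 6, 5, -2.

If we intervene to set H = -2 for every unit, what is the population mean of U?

-17.2

Under do(H=-2), H's equation is replaced by H=-2 for every unit. Per-unit U: -19, -10, -28, -25, -4. Mean = -17.2.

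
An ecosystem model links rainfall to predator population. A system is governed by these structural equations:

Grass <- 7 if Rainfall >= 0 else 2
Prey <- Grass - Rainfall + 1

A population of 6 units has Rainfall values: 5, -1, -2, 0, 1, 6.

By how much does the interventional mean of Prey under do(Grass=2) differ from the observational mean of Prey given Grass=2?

-3

do(Grass=2) breaks Grass's dependence on Rainfall. With Grass=2 fixed, Prey across the units is -2, 4, 5, 3, 2, -3, mean 1.5.
Observing Grass=2 restricts to units where Grass's equation naturally yields 2: Rainfall ∈ {-1, -2}. In that subpopulation Prey = 4, 5, mean 4.5.
Difference = 1.5 − 4.5 = -3.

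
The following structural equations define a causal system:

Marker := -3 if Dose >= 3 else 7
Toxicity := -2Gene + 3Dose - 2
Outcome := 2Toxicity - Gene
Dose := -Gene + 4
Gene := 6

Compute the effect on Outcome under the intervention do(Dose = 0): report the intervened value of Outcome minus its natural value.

12

do(Dose=0) replaces the equation Dose := -Gene + 4 with the constant Dose = 0.
Toxicity = -2Gene + 3Dose - 2  [with Gene=6, Dose=0]  = -14
Outcome = 2Toxicity - Gene  [with Toxicity=-14, Gene=6]  = -34
Without intervention: Dose = -Gene + 4  [with Gene=6]  = -2; Toxicity = -2Gene + 3Dose - 2  [with Gene=6, Dose=-2]  = -20; Outcome = 2Toxicity - Gene  [with Toxicity=-20, Gene=6]  = -46.
Change = -34 − (-46) = 12.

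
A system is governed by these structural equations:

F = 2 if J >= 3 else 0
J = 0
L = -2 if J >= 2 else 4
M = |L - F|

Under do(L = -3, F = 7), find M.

The joint intervention fixes L = -3, F = 7, removing each variable's own equation.
M = |L - F|  [with L=-3, F=7]  = 10

10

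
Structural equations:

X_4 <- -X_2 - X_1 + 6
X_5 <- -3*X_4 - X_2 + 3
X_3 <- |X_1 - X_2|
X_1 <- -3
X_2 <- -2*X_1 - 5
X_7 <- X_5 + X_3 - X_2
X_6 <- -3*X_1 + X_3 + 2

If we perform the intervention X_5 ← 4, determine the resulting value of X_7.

7

Under do(X_5=4), the mechanism X_5 <- -3*X_4 - X_2 + 3 is discarded; X_5 is fixed at 4.
X_2 = -2*X_1 - 5  [with X_1=-3]  = 1
X_3 = |X_1 - X_2|  [with X_1=-3, X_2=1]  = 4
X_7 = X_5 + X_3 - X_2  [with X_5=4, X_3=4, X_2=1]  = 7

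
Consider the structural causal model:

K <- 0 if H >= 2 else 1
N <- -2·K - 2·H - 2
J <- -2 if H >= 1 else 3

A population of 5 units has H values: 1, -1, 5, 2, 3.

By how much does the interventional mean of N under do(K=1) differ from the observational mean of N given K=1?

The intervention sets K=1 in all 5 units regardless of H. Recomputing N per unit gives -6, -2, -14, -8, -10; average -8.
Observing K=1 restricts to units where K's equation naturally yields 1: H ∈ {1, -1}. In that subpopulation N = -6, -2, mean -4.
Difference = -8 − (-4) = -4.

-4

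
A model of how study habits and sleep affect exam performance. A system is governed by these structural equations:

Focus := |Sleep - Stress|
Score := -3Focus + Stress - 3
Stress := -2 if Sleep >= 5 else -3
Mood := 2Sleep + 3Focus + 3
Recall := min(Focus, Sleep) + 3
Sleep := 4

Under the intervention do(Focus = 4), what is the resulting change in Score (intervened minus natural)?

9

The intervention breaks the incoming arrows to Focus: Focus := |Sleep - Stress| no longer applies, and Focus = 4.
Stress = -2 if Sleep >= 5 else -3  [with Sleep=4]  = -3
Score = -3Focus + Stress - 3  [with Focus=4, Stress=-3]  = -18
Without intervention: Stress = -2 if Sleep >= 5 else -3  [with Sleep=4]  = -3; Focus = |Sleep - Stress|  [with Sleep=4, Stress=-3]  = 7; Score = -3Focus + Stress - 3  [with Focus=7, Stress=-3]  = -27.
Change = -18 − (-27) = 9.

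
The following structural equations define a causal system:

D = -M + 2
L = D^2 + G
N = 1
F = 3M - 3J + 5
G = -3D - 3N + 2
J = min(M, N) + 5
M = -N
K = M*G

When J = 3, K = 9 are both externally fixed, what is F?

-7

The joint intervention fixes J = 3, K = 9, removing each variable's own equation.
M = -N  [with N=1]  = -1
F = 3M - 3J + 5  [with M=-1, J=3]  = -7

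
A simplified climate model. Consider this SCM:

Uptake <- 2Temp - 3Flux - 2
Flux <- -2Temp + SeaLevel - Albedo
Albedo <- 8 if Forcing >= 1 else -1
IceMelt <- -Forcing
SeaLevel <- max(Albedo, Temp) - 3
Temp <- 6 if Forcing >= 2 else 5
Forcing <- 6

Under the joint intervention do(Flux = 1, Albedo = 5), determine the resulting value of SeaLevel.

Setting Flux = 1, Albedo = 5 by intervention discards those variables' equations.
Temp = 6 if Forcing >= 2 else 5  [with Forcing=6]  = 6
SeaLevel = max(Albedo, Temp) - 3  [with Albedo=5, Temp=6]  = 3

3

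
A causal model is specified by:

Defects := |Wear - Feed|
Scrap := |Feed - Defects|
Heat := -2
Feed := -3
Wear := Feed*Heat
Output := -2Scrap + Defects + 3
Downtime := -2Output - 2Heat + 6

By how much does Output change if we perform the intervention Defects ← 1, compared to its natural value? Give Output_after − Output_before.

Under do(Defects=1), the mechanism Defects := |Wear - Feed| is discarded; Defects is fixed at 1.
Scrap = |Feed - Defects|  [with Feed=-3, Defects=1]  = 4
Output = -2Scrap + Defects + 3  [with Scrap=4, Defects=1]  = -4
Without intervention: Wear = Feed*Heat  [with Feed=-3, Heat=-2]  = 6; Defects = |Wear - Feed|  [with Wear=6, Feed=-3]  = 9; Scrap = |Feed - Defects|  [with Feed=-3, Defects=9]  = 12; Output = -2Scrap + Defects + 3  [with Scrap=12, Defects=9]  = -12.
Change = -4 − (-12) = 8.

8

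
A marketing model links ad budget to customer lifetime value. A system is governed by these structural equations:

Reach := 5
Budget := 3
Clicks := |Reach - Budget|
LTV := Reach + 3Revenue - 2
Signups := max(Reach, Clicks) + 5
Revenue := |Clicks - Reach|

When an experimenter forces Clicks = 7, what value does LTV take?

9

The intervention breaks the incoming arrows to Clicks: Clicks := |Reach - Budget| no longer applies, and Clicks = 7.
Revenue = |Clicks - Reach|  [with Clicks=7, Reach=5]  = 2
LTV = Reach + 3Revenue - 2  [with Reach=5, Revenue=2]  = 9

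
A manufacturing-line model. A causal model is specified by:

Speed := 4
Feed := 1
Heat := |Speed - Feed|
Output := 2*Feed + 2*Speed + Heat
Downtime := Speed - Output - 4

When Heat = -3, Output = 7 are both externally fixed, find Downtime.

Setting Heat = -3, Output = 7 by intervention discards those variables' equations.
Downtime = Speed - Output - 4  [with Speed=4, Output=7]  = -7

-7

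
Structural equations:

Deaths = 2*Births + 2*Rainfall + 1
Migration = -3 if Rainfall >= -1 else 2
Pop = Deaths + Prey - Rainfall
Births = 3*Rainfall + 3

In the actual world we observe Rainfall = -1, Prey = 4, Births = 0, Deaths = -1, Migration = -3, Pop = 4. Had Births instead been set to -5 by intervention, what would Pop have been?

The intervention breaks the incoming arrows to Births: Births = 3*Rainfall + 3 no longer applies, and Births = -5.
Deaths = 2*Births + 2*Rainfall + 1  [with Births=-5, Rainfall=-1]  = -11
Pop = Deaths + Prey - Rainfall  [with Deaths=-11, Prey=4, Rainfall=-1]  = -6

-6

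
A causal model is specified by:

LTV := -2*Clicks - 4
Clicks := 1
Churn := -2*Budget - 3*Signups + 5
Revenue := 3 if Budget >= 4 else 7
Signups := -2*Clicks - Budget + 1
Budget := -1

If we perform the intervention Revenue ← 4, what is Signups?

0

do(Revenue=4) replaces the equation Revenue := 3 if Budget >= 4 else 7 with the constant Revenue = 4.
Signups is not downstream of the intervention, so its value is determined by the original equations.
Signups = -2*Clicks - Budget + 1  [with Clicks=1, Budget=-1]  = 0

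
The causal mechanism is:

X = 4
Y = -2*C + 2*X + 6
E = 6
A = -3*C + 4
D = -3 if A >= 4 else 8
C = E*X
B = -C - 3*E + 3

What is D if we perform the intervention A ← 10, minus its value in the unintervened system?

Under do(A=10), the mechanism A = -3*C + 4 is discarded; A is fixed at 10.
D = -3 if A >= 4 else 8  [with A=10]  = -3
Without intervention: C = E*X  [with E=6, X=4]  = 24; A = -3*C + 4  [with C=24]  = -68; D = -3 if A >= 4 else 8  [with A=-68]  = 8.
Change = -3 − 8 = -11.

-11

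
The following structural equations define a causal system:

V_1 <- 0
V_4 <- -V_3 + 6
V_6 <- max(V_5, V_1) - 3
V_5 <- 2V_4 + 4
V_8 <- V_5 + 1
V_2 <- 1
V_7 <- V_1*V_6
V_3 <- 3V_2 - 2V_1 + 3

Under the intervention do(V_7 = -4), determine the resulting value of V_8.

do(V_7=-4) replaces the equation V_7 <- V_1*V_6 with the constant V_7 = -4.
V_8 is not downstream of the intervention, so its value is determined by the original equations.
V_3 = 3V_2 - 2V_1 + 3  [with V_2=1, V_1=0]  = 6
V_4 = -V_3 + 6  [with V_3=6]  = 0
V_5 = 2V_4 + 4  [with V_4=0]  = 4
V_8 = V_5 + 1  [with V_5=4]  = 5

5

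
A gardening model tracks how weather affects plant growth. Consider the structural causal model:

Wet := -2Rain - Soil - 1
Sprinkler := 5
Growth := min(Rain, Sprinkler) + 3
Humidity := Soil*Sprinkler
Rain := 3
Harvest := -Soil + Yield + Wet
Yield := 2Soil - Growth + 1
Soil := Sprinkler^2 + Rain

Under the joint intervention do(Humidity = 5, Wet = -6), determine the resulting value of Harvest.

17

Under do(Humidity = 5, Wet = -6), each intervened variable's structural equation is replaced by its fixed value.
Soil = Sprinkler^2 + Rain  [with Sprinkler=5, Rain=3]  = 28
Growth = min(Rain, Sprinkler) + 3  [with Rain=3, Sprinkler=5]  = 6
Yield = 2Soil - Growth + 1  [with Soil=28, Growth=6]  = 51
Harvest = -Soil + Yield + Wet  [with Soil=28, Yield=51, Wet=-6]  = 17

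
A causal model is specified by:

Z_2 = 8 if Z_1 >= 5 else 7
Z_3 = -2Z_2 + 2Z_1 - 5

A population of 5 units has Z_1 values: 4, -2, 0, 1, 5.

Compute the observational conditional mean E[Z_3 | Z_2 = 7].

Observing Z_2=7 restricts to units where Z_2's equation naturally yields 7: Z_1 ∈ {4, -2, 0, 1}. In that subpopulation Z_3 = -11, -23, -19, -17, mean -17.5.

-17.5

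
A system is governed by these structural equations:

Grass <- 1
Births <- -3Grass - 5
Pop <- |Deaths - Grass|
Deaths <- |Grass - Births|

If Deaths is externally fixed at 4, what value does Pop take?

3

The intervention breaks the incoming arrows to Deaths: Deaths <- |Grass - Births| no longer applies, and Deaths = 4.
Pop = |Deaths - Grass|  [with Deaths=4, Grass=1]  = 3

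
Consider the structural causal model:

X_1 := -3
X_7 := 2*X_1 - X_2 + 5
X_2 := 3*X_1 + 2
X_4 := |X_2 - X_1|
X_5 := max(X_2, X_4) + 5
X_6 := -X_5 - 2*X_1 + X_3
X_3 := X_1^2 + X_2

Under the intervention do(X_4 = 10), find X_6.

Under do(X_4=10), the mechanism X_4 := |X_2 - X_1| is discarded; X_4 is fixed at 10.
X_2 = 3*X_1 + 2  [with X_1=-3]  = -7
X_3 = X_1^2 + X_2  [with X_1=-3, X_2=-7]  = 2
X_5 = max(X_2, X_4) + 5  [with X_2=-7, X_4=10]  = 15
X_6 = -X_5 - 2*X_1 + X_3  [with X_5=15, X_1=-3, X_3=2]  = -7

-7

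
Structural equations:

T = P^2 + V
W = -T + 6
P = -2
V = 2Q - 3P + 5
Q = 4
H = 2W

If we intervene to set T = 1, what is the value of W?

5

Intervening sets T = 1 and removes its equation (T = P^2 + V).
W = -T + 6  [with T=1]  = 5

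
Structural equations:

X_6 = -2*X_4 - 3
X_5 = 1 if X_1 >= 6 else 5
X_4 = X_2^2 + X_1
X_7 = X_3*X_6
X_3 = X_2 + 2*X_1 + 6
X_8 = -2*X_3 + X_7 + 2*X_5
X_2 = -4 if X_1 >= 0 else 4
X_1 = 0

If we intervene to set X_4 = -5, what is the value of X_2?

The intervention breaks the incoming arrows to X_4: X_4 = X_2^2 + X_1 no longer applies, and X_4 = -5.
Since X_2 is not a descendant of the intervened variable, it is unaffected.
X_2 = -4 if X_1 >= 0 else 4  [with X_1=0]  = -4

-4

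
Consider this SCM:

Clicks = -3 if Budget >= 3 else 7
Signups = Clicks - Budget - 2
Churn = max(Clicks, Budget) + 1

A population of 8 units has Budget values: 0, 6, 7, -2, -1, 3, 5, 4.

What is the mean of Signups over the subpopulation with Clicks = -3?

Observing Clicks=-3 restricts to units where Clicks's equation naturally yields -3: Budget ∈ {6, 7, 3, 5, 4}. In that subpopulation Signups = -11, -12, -8, -10, -9, mean -10.

-10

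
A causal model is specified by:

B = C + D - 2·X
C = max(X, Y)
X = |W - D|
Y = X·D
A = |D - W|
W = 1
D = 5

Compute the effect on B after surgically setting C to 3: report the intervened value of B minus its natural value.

Intervening sets C = 3 and removes its equation (C = max(X, Y)).
X = |W - D|  [with W=1, D=5]  = 4
B = C + D - 2·X  [with C=3, D=5, X=4]  = 0
Without intervention: X = |W - D|  [with W=1, D=5]  = 4; Y = X·D  [with X=4, D=5]  = 20; C = max(X, Y)  [with X=4, Y=20]  = 20; B = C + D - 2·X  [with C=20, D=5, X=4]  = 17.
Change = 0 − 17 = -17.

-17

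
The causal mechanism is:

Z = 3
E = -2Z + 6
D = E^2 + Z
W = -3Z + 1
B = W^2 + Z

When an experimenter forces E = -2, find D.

The intervention breaks the incoming arrows to E: E = -2Z + 6 no longer applies, and E = -2.
D = E^2 + Z  [with E=-2, Z=3]  = 7

7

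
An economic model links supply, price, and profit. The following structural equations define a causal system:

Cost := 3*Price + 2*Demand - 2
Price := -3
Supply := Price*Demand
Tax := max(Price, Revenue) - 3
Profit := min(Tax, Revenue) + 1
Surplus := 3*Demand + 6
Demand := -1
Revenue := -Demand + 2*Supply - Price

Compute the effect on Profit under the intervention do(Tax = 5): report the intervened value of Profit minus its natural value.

Intervening sets Tax = 5 and removes its equation (Tax := max(Price, Revenue) - 3).
Supply = Price*Demand  [with Price=-3, Demand=-1]  = 3
Revenue = -Demand + 2*Supply - Price  [with Demand=-1, Supply=3, Price=-3]  = 10
Profit = min(Tax, Revenue) + 1  [with Tax=5, Revenue=10]  = 6
Without intervention: Supply = Price*Demand  [with Price=-3, Demand=-1]  = 3; Revenue = -Demand + 2*Supply - Price  [with Demand=-1, Supply=3, Price=-3]  = 10; Tax = max(Price, Revenue) - 3  [with Price=-3, Revenue=10]  = 7; Profit = min(Tax, Revenue) + 1  [with Tax=7, Revenue=10]  = 8.
Change = 6 − 8 = -2.

-2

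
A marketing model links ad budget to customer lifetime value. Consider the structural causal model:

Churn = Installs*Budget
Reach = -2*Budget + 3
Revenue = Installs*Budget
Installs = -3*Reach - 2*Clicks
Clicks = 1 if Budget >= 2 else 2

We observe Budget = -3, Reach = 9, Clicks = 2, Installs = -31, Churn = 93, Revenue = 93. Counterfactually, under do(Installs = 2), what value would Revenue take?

Under do(Installs=2), the mechanism Installs = -3*Reach - 2*Clicks is discarded; Installs is fixed at 2.
Revenue = Installs*Budget  [with Installs=2, Budget=-3]  = -6

-6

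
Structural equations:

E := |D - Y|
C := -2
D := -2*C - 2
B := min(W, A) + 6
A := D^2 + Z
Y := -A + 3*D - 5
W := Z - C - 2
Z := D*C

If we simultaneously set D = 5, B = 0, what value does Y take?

-5

Under do(D = 5, B = 0), each intervened variable's structural equation is replaced by its fixed value.
Z = D*C  [with D=5, C=-2]  = -10
A = D^2 + Z  [with D=5, Z=-10]  = 15
Y = -A + 3*D - 5  [with A=15, D=5]  = -5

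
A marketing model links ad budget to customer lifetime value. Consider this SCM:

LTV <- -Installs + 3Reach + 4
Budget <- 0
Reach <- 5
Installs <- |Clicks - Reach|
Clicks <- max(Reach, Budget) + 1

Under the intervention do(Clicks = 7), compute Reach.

5

Under do(Clicks=7), the mechanism Clicks <- max(Reach, Budget) + 1 is discarded; Clicks is fixed at 7.
Since Reach is not a descendant of the intervened variable, it is unaffected.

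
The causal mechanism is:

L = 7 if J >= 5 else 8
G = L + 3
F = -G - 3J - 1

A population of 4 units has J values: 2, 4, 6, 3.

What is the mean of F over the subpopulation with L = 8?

Conditioning on L=8 selects the 3 unit(s) with J ∈ {2, 4, 3}. Their F values: -18, -24, -21. Mean = -21.

-21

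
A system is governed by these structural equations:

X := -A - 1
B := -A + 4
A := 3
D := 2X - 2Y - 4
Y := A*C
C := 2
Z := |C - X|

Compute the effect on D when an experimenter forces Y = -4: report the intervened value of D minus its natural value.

The intervention breaks the incoming arrows to Y: Y := A*C no longer applies, and Y = -4.
X = -A - 1  [with A=3]  = -4
D = 2X - 2Y - 4  [with X=-4, Y=-4]  = -4
Without intervention: X = -A - 1  [with A=3]  = -4; Y = A*C  [with A=3, C=2]  = 6; D = 2X - 2Y - 4  [with X=-4, Y=6]  = -24.
Change = -4 − (-24) = 20.

20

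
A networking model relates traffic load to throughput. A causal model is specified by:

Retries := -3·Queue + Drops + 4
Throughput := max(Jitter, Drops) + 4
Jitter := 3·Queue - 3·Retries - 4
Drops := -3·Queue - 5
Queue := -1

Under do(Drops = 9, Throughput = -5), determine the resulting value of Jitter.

-55

The joint intervention fixes Drops = 9, Throughput = -5, removing each variable's own equation.
Retries = -3·Queue + Drops + 4  [with Queue=-1, Drops=9]  = 16
Jitter = 3·Queue - 3·Retries - 4  [with Queue=-1, Retries=16]  = -55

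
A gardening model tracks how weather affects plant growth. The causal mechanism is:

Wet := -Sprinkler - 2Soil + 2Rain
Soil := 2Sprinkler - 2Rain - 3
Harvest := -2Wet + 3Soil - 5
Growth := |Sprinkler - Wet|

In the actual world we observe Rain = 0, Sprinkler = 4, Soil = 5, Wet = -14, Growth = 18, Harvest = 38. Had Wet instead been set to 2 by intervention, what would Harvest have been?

6

Under do(Wet=2), the mechanism Wet := -Sprinkler - 2Soil + 2Rain is discarded; Wet is fixed at 2.
Soil = 2Sprinkler - 2Rain - 3  [with Sprinkler=4, Rain=0]  = 5
Harvest = -2Wet + 3Soil - 5  [with Wet=2, Soil=5]  = 6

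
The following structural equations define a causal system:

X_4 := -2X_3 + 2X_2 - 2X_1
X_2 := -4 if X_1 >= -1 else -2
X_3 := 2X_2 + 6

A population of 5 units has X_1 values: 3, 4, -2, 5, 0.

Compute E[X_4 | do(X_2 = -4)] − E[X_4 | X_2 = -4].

Every unit gets X_2=-4 under the intervention. X_4 values become -10, -12, 0, -14, -4; E[X_4|do(X_2=-4)] = -8.
E[X_4|X_2=-4] averages over only the 4 units with X_2=-4 (X_1 = 3, 4, 5, 0): X_4 = -10, -12, -14, -4, mean -10.
Difference = -8 − (-10) = 2.

2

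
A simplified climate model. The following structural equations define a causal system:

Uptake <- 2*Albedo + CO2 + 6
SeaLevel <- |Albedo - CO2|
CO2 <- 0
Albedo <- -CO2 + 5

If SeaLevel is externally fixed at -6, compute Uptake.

16

The intervention breaks the incoming arrows to SeaLevel: SeaLevel <- |Albedo - CO2| no longer applies, and SeaLevel = -6.
Uptake is not downstream of the intervention, so its value is determined by the original equations.
Albedo = -CO2 + 5  [with CO2=0]  = 5
Uptake = 2*Albedo + CO2 + 6  [with Albedo=5, CO2=0]  = 16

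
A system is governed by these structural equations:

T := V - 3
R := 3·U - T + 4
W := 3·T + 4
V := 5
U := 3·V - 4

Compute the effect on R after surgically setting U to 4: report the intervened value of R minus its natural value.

do(U=4) replaces the equation U := 3·V - 4 with the constant U = 4.
T = V - 3  [with V=5]  = 2
R = 3·U - T + 4  [with U=4, T=2]  = 14
Without intervention: U = 3·V - 4  [with V=5]  = 11; T = V - 3  [with V=5]  = 2; R = 3·U - T + 4  [with U=11, T=2]  = 35.
Change = 14 − 35 = -21.

-21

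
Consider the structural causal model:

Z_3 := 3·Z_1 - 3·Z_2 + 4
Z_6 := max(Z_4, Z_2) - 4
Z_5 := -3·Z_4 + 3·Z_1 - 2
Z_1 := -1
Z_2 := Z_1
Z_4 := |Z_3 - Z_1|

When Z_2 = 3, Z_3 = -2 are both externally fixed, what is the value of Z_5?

Under do(Z_2 = 3, Z_3 = -2), each intervened variable's structural equation is replaced by its fixed value.
Z_4 = |Z_3 - Z_1|  [with Z_3=-2, Z_1=-1]  = 1
Z_5 = -3·Z_4 + 3·Z_1 - 2  [with Z_4=1, Z_1=-1]  = -8

-8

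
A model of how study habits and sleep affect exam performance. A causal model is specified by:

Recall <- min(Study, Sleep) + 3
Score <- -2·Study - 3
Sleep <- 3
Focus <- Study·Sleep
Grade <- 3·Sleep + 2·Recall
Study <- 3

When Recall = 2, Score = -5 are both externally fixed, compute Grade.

Setting Recall = 2, Score = -5 by intervention discards those variables' equations.
Grade = 3·Sleep + 2·Recall  [with Sleep=3, Recall=2]  = 13

13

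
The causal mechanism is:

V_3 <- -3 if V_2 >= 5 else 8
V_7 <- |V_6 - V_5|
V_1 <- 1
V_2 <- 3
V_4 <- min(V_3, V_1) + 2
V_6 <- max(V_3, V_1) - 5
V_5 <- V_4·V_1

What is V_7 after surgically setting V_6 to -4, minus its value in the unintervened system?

Intervening sets V_6 = -4 and removes its equation (V_6 <- max(V_3, V_1) - 5).
V_3 = -3 if V_2 >= 5 else 8  [with V_2=3]  = 8
V_4 = min(V_3, V_1) + 2  [with V_3=8, V_1=1]  = 3
V_5 = V_4·V_1  [with V_4=3, V_1=1]  = 3
V_7 = |V_6 - V_5|  [with V_6=-4, V_5=3]  = 7
Without intervention: V_3 = -3 if V_2 >= 5 else 8  [with V_2=3]  = 8; V_4 = min(V_3, V_1) + 2  [with V_3=8, V_1=1]  = 3; V_5 = V_4·V_1  [with V_4=3, V_1=1]  = 3; V_6 = max(V_3, V_1) - 5  [with V_3=8, V_1=1]  = 3; V_7 = |V_6 - V_5|  [with V_6=3, V_5=3]  = 0.
Change = 7 − 0 = 7.

7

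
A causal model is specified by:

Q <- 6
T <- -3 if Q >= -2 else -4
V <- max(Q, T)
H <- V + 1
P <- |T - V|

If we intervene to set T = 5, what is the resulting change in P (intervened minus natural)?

-8

do(T=5) replaces the equation T <- -3 if Q >= -2 else -4 with the constant T = 5.
V = max(Q, T)  [with Q=6, T=5]  = 6
P = |T - V|  [with T=5, V=6]  = 1
Without intervention: T = -3 if Q >= -2 else -4  [with Q=6]  = -3; V = max(Q, T)  [with Q=6, T=-3]  = 6; P = |T - V|  [with T=-3, V=6]  = 9.
Change = 1 − 9 = -8.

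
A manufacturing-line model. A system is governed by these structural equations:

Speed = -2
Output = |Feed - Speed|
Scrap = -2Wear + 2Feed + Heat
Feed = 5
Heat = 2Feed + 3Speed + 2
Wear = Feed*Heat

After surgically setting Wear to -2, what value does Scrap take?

20

Intervening sets Wear = -2 and removes its equation (Wear = Feed*Heat).
Heat = 2Feed + 3Speed + 2  [with Feed=5, Speed=-2]  = 6
Scrap = -2Wear + 2Feed + Heat  [with Wear=-2, Feed=5, Heat=6]  = 20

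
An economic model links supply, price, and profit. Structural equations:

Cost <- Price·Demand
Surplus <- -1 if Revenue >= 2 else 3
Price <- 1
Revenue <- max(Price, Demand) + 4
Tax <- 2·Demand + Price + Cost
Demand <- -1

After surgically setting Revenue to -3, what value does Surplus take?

Under do(Revenue=-3), the mechanism Revenue <- max(Price, Demand) + 4 is discarded; Revenue is fixed at -3.
Surplus = -1 if Revenue >= 2 else 3  [with Revenue=-3]  = 3

3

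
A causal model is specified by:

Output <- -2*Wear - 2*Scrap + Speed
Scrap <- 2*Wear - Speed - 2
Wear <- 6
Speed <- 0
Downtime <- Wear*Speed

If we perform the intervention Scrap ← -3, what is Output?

The intervention breaks the incoming arrows to Scrap: Scrap <- 2*Wear - Speed - 2 no longer applies, and Scrap = -3.
Output = -2*Wear - 2*Scrap + Speed  [with Wear=6, Scrap=-3, Speed=0]  = -6

-6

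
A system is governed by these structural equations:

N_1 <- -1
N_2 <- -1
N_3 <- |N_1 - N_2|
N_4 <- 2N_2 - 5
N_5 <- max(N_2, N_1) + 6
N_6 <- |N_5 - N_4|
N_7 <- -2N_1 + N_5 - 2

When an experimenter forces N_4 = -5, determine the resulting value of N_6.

10

Under do(N_4=-5), the mechanism N_4 <- 2N_2 - 5 is discarded; N_4 is fixed at -5.
N_5 = max(N_2, N_1) + 6  [with N_2=-1, N_1=-1]  = 5
N_6 = |N_5 - N_4|  [with N_5=5, N_4=-5]  = 10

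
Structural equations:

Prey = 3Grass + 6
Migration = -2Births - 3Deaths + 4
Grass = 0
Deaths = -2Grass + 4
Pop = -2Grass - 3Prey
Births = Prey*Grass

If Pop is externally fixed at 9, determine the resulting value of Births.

0

do(Pop=9) replaces the equation Pop = -2Grass - 3Prey with the constant Pop = 9.
Births is not downstream of the intervention, so its value is determined by the original equations.
Prey = 3Grass + 6  [with Grass=0]  = 6
Births = Prey*Grass  [with Prey=6, Grass=0]  = 0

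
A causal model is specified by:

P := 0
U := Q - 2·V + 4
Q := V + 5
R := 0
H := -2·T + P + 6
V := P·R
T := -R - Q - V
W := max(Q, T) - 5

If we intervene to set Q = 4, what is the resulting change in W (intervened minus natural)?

-1

do(Q=4) replaces the equation Q := V + 5 with the constant Q = 4.
V = P·R  [with P=0, R=0]  = 0
T = -R - Q - V  [with R=0, Q=4, V=0]  = -4
W = max(Q, T) - 5  [with Q=4, T=-4]  = -1
Without intervention: V = P·R  [with P=0, R=0]  = 0; Q = V + 5  [with V=0]  = 5; T = -R - Q - V  [with R=0, Q=5, V=0]  = -5; W = max(Q, T) - 5  [with Q=5, T=-5]  = 0.
Change = -1 − 0 = -1.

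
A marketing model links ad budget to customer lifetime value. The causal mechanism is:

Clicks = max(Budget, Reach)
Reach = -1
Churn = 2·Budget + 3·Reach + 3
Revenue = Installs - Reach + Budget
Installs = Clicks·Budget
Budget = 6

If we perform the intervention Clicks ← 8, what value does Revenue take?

The intervention breaks the incoming arrows to Clicks: Clicks = max(Budget, Reach) no longer applies, and Clicks = 8.
Installs = Clicks·Budget  [with Clicks=8, Budget=6]  = 48
Revenue = Installs - Reach + Budget  [with Installs=48, Reach=-1, Budget=6]  = 55

55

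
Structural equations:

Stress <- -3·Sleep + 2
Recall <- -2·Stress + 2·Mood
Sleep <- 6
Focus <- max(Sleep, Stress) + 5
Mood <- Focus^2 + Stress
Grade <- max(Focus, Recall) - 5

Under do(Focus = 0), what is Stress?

Under do(Focus=0), the mechanism Focus <- max(Sleep, Stress) + 5 is discarded; Focus is fixed at 0.
Since Stress is not a descendant of the intervened variable, it is unaffected.
Stress = -3·Sleep + 2  [with Sleep=6]  = -16

-16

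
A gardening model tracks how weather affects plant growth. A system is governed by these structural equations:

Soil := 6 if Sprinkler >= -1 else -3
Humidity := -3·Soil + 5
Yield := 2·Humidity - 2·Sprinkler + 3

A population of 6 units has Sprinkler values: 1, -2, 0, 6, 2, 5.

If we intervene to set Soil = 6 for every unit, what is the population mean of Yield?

-27

The intervention sets Soil=6 in all 6 units regardless of Sprinkler. Recomputing Yield per unit gives -25, -19, -23, -35, -27, -33; average -27.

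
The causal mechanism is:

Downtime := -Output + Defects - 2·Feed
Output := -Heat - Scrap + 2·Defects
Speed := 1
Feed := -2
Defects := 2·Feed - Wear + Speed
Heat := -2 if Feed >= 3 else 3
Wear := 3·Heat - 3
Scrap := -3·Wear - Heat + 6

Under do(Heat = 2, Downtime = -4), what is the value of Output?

-9

Under do(Heat = 2, Downtime = -4), each intervened variable's structural equation is replaced by its fixed value.
Wear = 3·Heat - 3  [with Heat=2]  = 3
Defects = 2·Feed - Wear + Speed  [with Feed=-2, Wear=3, Speed=1]  = -6
Scrap = -3·Wear - Heat + 6  [with Wear=3, Heat=2]  = -5
Output = -Heat - Scrap + 2·Defects  [with Heat=2, Scrap=-5, Defects=-6]  = -9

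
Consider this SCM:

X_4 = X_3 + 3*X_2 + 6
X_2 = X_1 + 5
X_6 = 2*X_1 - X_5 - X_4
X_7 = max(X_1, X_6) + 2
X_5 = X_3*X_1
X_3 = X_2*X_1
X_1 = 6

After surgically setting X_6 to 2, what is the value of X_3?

do(X_6=2) replaces the equation X_6 = 2*X_1 - X_5 - X_4 with the constant X_6 = 2.
X_3 is not downstream of the intervention, so its value is determined by the original equations.
X_2 = X_1 + 5  [with X_1=6]  = 11
X_3 = X_2*X_1  [with X_2=11, X_1=6]  = 66

66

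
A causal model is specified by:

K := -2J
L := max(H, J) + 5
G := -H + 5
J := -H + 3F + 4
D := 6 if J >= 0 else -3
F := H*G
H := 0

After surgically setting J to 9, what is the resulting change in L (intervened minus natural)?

Under do(J=9), the mechanism J := -H + 3F + 4 is discarded; J is fixed at 9.
L = max(H, J) + 5  [with H=0, J=9]  = 14
Without intervention: G = -H + 5  [with H=0]  = 5; F = H*G  [with H=0, G=5]  = 0; J = -H + 3F + 4  [with H=0, F=0]  = 4; L = max(H, J) + 5  [with H=0, J=4]  = 9.
Change = 14 − 9 = 5.

5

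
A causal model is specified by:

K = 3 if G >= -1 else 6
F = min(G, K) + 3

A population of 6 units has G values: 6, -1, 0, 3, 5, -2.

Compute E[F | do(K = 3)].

Every unit gets K=3 under the intervention. F values become 6, 2, 3, 6, 6, 1; E[F|do(K=3)] = 4.

4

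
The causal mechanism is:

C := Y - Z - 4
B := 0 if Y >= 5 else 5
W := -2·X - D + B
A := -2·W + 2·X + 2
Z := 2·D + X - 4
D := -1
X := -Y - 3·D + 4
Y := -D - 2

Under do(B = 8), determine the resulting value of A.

do(B=8) replaces the equation B := 0 if Y >= 5 else 5 with the constant B = 8.
Y = -D - 2  [with D=-1]  = -1
X = -Y - 3·D + 4  [with Y=-1, D=-1]  = 8
W = -2·X - D + B  [with X=8, D=-1, B=8]  = -7
A = -2·W + 2·X + 2  [with W=-7, X=8]  = 32

32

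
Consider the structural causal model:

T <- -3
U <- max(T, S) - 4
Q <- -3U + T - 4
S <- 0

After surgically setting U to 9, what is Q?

The intervention breaks the incoming arrows to U: U <- max(T, S) - 4 no longer applies, and U = 9.
Q = -3U + T - 4  [with U=9, T=-3]  = -34

-34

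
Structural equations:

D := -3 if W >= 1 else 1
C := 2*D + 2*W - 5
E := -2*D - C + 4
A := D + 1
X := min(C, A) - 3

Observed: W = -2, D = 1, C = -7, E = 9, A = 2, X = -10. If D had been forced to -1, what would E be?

Under do(D=-1), the mechanism D := -3 if W >= 1 else 1 is discarded; D is fixed at -1.
C = 2*D + 2*W - 5  [with D=-1, W=-2]  = -11
E = -2*D - C + 4  [with D=-1, C=-11]  = 17

17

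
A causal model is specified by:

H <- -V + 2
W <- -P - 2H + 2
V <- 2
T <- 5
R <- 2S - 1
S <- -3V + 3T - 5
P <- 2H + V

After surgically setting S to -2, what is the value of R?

The intervention breaks the incoming arrows to S: S <- -3V + 3T - 5 no longer applies, and S = -2.
R = 2S - 1  [with S=-2]  = -5

-5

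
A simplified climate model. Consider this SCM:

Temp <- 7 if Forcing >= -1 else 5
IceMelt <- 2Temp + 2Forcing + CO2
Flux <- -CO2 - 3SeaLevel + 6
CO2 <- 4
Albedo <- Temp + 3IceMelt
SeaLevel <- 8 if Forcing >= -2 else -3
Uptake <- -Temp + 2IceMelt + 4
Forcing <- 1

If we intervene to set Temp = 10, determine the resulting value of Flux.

The intervention breaks the incoming arrows to Temp: Temp <- 7 if Forcing >= -1 else 5 no longer applies, and Temp = 10.
Flux is not downstream of the intervention, so its value is determined by the original equations.
SeaLevel = 8 if Forcing >= -2 else -3  [with Forcing=1]  = 8
Flux = -CO2 - 3SeaLevel + 6  [with CO2=4, SeaLevel=8]  = -22

-22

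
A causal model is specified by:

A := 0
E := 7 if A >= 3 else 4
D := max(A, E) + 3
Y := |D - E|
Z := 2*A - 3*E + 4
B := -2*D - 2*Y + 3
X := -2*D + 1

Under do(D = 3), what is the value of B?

-5

The intervention breaks the incoming arrows to D: D := max(A, E) + 3 no longer applies, and D = 3.
E = 7 if A >= 3 else 4  [with A=0]  = 4
Y = |D - E|  [with D=3, E=4]  = 1
B = -2*D - 2*Y + 3  [with D=3, Y=1]  = -5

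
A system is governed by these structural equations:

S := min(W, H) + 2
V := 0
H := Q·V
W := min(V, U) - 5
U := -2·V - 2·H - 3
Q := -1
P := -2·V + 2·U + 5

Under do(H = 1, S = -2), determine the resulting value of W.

Under do(H = 1, S = -2), each intervened variable's structural equation is replaced by its fixed value.
U = -2·V - 2·H - 3  [with V=0, H=1]  = -5
W = min(V, U) - 5  [with V=0, U=-5]  = -10

-10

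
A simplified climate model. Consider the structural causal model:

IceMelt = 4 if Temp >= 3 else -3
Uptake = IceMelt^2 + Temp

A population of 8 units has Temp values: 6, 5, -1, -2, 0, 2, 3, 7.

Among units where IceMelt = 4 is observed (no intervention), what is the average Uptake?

21.25

Observing IceMelt=4 restricts to units where IceMelt's equation naturally yields 4: Temp ∈ {6, 5, 3, 7}. In that subpopulation Uptake = 22, 21, 19, 23, mean 21.25.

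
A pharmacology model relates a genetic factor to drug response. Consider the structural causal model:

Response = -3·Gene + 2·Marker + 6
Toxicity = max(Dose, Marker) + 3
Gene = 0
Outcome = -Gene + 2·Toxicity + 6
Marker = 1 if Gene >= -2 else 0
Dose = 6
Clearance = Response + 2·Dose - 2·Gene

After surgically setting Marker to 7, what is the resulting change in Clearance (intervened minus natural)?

12

The intervention breaks the incoming arrows to Marker: Marker = 1 if Gene >= -2 else 0 no longer applies, and Marker = 7.
Response = -3·Gene + 2·Marker + 6  [with Gene=0, Marker=7]  = 20
Clearance = Response + 2·Dose - 2·Gene  [with Response=20, Dose=6, Gene=0]  = 32
Without intervention: Marker = 1 if Gene >= -2 else 0  [with Gene=0]  = 1; Response = -3·Gene + 2·Marker + 6  [with Gene=0, Marker=1]  = 8; Clearance = Response + 2·Dose - 2·Gene  [with Response=8, Dose=6, Gene=0]  = 20.
Change = 32 − 20 = 12.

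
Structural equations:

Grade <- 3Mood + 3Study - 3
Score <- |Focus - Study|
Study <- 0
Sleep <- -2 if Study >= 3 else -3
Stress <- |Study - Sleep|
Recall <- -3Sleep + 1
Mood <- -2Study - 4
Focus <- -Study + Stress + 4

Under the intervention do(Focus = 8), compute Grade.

-15

do(Focus=8) replaces the equation Focus <- -Study + Stress + 4 with the constant Focus = 8.
No directed path runs from Focus to Grade, so Grade keeps its natural value.
Mood = -2Study - 4  [with Study=0]  = -4
Grade = 3Mood + 3Study - 3  [with Mood=-4, Study=0]  = -15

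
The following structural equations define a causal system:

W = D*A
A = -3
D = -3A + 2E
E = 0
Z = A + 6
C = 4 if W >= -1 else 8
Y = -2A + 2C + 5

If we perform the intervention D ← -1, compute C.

do(D=-1) replaces the equation D = -3A + 2E with the constant D = -1.
W = D*A  [with D=-1, A=-3]  = 3
C = 4 if W >= -1 else 8  [with W=3]  = 4

4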